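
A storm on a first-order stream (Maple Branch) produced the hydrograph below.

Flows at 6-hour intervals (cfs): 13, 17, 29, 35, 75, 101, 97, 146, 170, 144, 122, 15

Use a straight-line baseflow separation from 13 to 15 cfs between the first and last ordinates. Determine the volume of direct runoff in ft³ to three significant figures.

Direct-runoff ordinates (Q − Q_b): 0.00, 3.82, 15.64, 21.45, 61.27, 87.09, 82.91, 131.73, 155.55, 129.36, 107.18, 0.00 cfs.
ΣQ_DR = 796.0 cfs.
With Δt = 6 h = 21600 s, V = ΣQ_DR · Δt = 796.0 × 21600 = 1.72 × 10^7 ft³.

V ≈ 1.72 × 10^7 ft³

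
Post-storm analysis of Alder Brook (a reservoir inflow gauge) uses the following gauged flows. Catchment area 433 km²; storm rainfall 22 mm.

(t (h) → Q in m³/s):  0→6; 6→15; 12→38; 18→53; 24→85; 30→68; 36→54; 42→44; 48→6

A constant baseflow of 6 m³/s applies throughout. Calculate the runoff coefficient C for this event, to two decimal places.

ΣQ_DR = 315.0 m³/s; V = ΣQ_DR·Δt = 6.804 × 10^6 m³.
Runoff depth d = V / A = 15.71 mm.
C = d / P = 15.71 / 22 = 0.71.

C ≈ 0.71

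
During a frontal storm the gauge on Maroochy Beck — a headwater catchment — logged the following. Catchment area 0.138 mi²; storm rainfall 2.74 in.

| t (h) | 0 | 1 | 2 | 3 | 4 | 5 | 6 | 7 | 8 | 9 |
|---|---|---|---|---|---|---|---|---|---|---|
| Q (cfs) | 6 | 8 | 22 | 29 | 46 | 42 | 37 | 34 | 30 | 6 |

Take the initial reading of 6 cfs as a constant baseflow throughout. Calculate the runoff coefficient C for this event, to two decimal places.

C ≈ 0.82

ΣQ_DR = 200.0 cfs; V = ΣQ_DR·Δt = 7.200 × 10^5 ft³.
Runoff depth d = V / A = 2.246 in.
C = d / P = 2.246 / 2.74 = 0.82.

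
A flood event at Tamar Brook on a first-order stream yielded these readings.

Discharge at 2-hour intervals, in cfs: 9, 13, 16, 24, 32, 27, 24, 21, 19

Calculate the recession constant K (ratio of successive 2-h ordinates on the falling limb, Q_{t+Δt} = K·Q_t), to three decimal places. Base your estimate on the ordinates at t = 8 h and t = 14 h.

K ≈ 0.869

Using the recession-limb readings at t = 8 h and t = 14 h: Q falls from 32 to 21 cfs over 3 intervals.
K = (Q₂/Q₁)^(1/3) = (21/32)^(1/3) = 0.869.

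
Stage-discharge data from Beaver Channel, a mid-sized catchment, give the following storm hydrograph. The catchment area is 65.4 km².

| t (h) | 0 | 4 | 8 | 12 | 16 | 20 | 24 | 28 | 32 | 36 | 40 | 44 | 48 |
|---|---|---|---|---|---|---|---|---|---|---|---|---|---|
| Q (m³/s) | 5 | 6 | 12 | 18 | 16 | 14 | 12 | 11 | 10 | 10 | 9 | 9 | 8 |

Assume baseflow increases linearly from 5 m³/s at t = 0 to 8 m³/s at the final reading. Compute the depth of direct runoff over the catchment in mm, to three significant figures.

Direct runoff: 0.00, 0.75, 6.50, 12.25, 10.00, 7.75, 5.50, 4.25, 3.00, 2.75, 1.50, 1.25, 0.00 m³/s; ΣQ_DR = 55.50 m³/s.
V = ΣQ_DR · Δt = 55.50 × 14400 s = 7.992 × 10^5 m³.
Over A = 65.4 km², depth = V / A = 12.2 mm.

d ≈ 12.2 mm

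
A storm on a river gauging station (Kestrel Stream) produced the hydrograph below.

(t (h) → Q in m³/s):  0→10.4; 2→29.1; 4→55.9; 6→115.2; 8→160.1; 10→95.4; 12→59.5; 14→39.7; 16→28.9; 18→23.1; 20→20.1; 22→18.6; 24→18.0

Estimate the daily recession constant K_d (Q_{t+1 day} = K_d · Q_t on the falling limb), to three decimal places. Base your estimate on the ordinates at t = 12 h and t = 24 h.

K_d ≈ 0.092

Between t = 12 h and t = 24 h the flow falls from 59.5 to 18.0 m³/s over 6×2 h = 12 h.
Per-interval ratio K = (18.0/59.5)^(1/6) = 0.8193; K_d = K^(24/2) = 0.092.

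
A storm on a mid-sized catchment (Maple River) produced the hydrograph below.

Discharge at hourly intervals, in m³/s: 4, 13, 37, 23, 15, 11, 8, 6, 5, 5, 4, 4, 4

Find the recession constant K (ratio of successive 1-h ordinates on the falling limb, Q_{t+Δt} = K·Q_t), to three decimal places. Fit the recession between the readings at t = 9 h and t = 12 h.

K ≈ 0.928

Using the recession-limb readings at t = 9 h and t = 12 h: Q falls from 5 to 4 m³/s over 3 intervals.
K = (Q₂/Q₁)^(1/3) = (4/5)^(1/3) = 0.928.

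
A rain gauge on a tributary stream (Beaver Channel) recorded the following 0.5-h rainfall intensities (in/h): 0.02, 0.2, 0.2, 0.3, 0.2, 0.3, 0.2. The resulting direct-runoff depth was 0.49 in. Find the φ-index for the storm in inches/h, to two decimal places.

φ ≈ 0.07 in/h

Only the 6 blocks with intensity above φ contribute runoff: 0.2, 0.2, 0.3, 0.2, 0.3, 0.2 in/h.
Σ(I−φ)·Δt = d  ⇒  (0.2+0.2+0.3+0.2+0.3+0.2 − 6φ)·0.5 = 0.49
φ = (1.400 − 0.49/0.5) / 6 = 0.07 in/h.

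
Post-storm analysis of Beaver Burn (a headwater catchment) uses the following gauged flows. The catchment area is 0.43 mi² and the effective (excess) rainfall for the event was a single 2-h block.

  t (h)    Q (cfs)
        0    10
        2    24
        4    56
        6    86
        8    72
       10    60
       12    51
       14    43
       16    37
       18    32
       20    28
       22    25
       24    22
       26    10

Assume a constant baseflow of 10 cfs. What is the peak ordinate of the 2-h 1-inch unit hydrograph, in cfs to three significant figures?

Direct runoff: 0.0, 14.0, 46.0, 76.0, 62.0, 50.0, 41.0, 33.0, 27.0, 22.0, 18.0, 15.0, 12.0, 0.0 cfs; ΣQ_DR = 416.0 cfs, peak = 76.0 cfs.
Runoff depth d = ΣQ_DR·Δt / A = 416.0 × 7200 / (0.43 mi²) = 2.998 in.
The 1-inch UH is the DRH scaled by (1 in)/d, so U_p = 76.0 × 1/2.998 = 25.3 cfs.

U_p ≈ 25.3 cfs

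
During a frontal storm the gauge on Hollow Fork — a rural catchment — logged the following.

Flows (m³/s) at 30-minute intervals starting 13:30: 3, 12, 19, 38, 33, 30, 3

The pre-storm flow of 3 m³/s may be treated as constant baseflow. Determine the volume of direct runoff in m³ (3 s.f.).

V ≈ 2.11 × 10^5 m³

Direct-runoff ordinates (Q − Q_b): 0.0, 9.0, 16.0, 35.0, 30.0, 27.0, 0.0 m³/s.
ΣQ_DR = 117.0 m³/s.
With Δt = 0.5 h = 1800 s, V = ΣQ_DR · Δt = 117.0 × 1800 = 2.11 × 10^5 m³.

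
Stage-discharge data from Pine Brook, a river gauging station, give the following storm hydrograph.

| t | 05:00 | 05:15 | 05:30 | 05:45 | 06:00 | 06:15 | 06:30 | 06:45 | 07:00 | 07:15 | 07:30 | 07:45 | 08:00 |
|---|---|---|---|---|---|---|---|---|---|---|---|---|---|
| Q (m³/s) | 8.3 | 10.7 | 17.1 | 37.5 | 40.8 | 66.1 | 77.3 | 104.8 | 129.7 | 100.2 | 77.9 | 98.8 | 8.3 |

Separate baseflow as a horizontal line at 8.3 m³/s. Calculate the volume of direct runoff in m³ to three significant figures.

Direct-runoff ordinates (Q − Q_b): 0.0, 2.4, 8.8, 29.2, 32.5, 57.8, 69.0, 96.5, 121.4, 91.9, 69.6, 90.5, 0.0 m³/s.
ΣQ_DR = 669.6 m³/s.
With Δt = 0.25 h = 900 s, V = ΣQ_DR · Δt = 669.6 × 900 = 6.03 × 10^5 m³.

V ≈ 6.03 × 10^5 m³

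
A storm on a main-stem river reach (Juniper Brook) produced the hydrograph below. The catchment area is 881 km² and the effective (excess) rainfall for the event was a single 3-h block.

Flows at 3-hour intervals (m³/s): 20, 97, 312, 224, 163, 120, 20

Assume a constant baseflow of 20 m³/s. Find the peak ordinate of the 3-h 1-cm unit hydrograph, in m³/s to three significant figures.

U_p ≈ 292 m³/s

Direct runoff: 0.0, 77.0, 292.0, 204.0, 143.0, 100.0, 0.0 m³/s; ΣQ_DR = 816.0 m³/s, peak = 292.0 m³/s.
Runoff depth d = ΣQ_DR·Δt / A = 816.0 × 10800 / (881 km²) = 10.00 mm.
The 1-cm UH is the DRH scaled by (10 mm)/d, so U_p = 292.0 × 10/10.00 = 292 m³/s.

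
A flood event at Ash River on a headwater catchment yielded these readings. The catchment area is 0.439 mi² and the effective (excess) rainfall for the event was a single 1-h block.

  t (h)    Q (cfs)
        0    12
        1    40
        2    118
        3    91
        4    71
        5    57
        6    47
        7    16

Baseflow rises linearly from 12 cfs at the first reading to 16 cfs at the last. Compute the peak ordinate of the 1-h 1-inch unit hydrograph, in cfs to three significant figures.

U_p ≈ 87.4 cfs

Direct runoff: 0.00, 27.43, 104.86, 77.29, 56.71, 42.14, 31.57, 0.00 cfs; ΣQ_DR = 340.0 cfs, peak = 104.86 cfs.
Runoff depth d = ΣQ_DR·Δt / A = 340.0 × 3600 / (0.439 mi²) = 1.200 in.
The 1-inch UH is the DRH scaled by (1 in)/d, so U_p = 104.86 × 1/1.200 = 87.4 cfs.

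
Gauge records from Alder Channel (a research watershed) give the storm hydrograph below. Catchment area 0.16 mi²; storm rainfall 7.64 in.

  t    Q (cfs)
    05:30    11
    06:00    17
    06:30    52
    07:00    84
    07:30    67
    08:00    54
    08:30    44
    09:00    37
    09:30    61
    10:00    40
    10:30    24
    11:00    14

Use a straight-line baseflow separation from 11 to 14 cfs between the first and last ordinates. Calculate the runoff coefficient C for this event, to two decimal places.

ΣQ_DR = 355.0 cfs; V = ΣQ_DR·Δt = 6.390 × 10^5 ft³.
Runoff depth d = V / A = 1.719 in.
C = d / P = 1.719 / 7.64 = 0.23.

C ≈ 0.23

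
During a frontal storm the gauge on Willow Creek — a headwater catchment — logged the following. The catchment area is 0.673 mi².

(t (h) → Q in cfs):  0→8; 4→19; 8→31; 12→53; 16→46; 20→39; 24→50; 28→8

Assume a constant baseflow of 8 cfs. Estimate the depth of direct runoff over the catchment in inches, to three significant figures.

d ≈ 1.75 in

Direct runoff: 0.0, 11.0, 23.0, 45.0, 38.0, 31.0, 42.0, 0.0 cfs; ΣQ_DR = 190.0 cfs.
V = ΣQ_DR · Δt = 190.0 × 14400 s = 2.736 × 10^6 ft³.
Over A = 0.673 mi², depth = V / A = 1.75 in.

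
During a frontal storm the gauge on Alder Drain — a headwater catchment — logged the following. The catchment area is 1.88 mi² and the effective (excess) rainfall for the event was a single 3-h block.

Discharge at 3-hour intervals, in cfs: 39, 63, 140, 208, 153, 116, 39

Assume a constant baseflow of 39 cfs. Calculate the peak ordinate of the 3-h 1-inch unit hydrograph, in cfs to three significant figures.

Direct runoff: 0.0, 24.0, 101.0, 169.0, 114.0, 77.0, 0.0 cfs; ΣQ_DR = 485.0 cfs, peak = 169.0 cfs.
Runoff depth d = ΣQ_DR·Δt / A = 485.0 × 10800 / (1.88 mi²) = 1.199 in.
The 1-inch UH is the DRH scaled by (1 in)/d, so U_p = 169.0 × 1/1.199 = 141 cfs.

U_p ≈ 141 cfs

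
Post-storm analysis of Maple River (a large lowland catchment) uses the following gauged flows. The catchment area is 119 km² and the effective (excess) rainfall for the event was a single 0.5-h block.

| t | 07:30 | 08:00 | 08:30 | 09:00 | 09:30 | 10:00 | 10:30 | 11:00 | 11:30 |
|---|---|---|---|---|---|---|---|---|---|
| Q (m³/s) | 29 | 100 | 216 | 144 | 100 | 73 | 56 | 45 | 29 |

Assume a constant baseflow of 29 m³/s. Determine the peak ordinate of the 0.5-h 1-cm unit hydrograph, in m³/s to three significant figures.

U_p ≈ 233 m³/s

Direct runoff: 0.0, 71.0, 187.0, 115.0, 71.0, 44.0, 27.0, 16.0, 0.0 m³/s; ΣQ_DR = 531.0 m³/s, peak = 187.0 m³/s.
Runoff depth d = ΣQ_DR·Δt / A = 531.0 × 1800 / (119 km²) = 8.032 mm.
The 1-cm UH is the DRH scaled by (10 mm)/d, so U_p = 187.0 × 10/8.032 = 233 m³/s.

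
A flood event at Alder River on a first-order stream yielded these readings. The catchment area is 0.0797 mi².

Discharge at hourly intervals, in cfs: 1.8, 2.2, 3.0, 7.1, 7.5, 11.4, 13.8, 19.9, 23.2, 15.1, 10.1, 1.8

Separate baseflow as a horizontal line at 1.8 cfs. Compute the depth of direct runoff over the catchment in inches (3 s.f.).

Direct runoff: 0.0, 0.4, 1.2, 5.3, 5.7, 9.6, 12.0, 18.1, 21.4, 13.3, 8.3, 0.0 cfs; ΣQ_DR = 95.30 cfs.
V = ΣQ_DR · Δt = 95.30 × 3600 s = 3.431 × 10^5 ft³.
Over A = 0.0797 mi², depth = V / A = 1.85 in.

d ≈ 1.85 in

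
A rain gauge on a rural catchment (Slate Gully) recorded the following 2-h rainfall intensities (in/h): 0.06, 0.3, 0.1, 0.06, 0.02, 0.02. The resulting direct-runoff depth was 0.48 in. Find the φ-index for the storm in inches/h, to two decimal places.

φ ≈ 0.08 in/h

Only the 2 blocks with intensity above φ contribute runoff: 0.3, 0.1 in/h.
Σ(I−φ)·Δt = d  ⇒  (0.3+0.1 − 2φ)·2 = 0.48
φ = (0.4000 − 0.48/2) / 2 = 0.08 in/h.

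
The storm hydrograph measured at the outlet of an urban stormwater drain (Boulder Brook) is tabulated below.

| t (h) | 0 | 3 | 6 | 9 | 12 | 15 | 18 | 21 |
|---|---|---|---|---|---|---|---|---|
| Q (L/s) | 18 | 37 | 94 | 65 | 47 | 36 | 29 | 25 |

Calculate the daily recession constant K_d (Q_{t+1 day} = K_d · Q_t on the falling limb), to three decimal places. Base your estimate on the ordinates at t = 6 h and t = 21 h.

Between t = 6 h and t = 21 h the flow falls from 94 to 25 L/s over 5×3 h = 15 h.
Per-interval ratio K = (25/94)^(1/5) = 0.7673; K_d = K^(24/3) = 0.120.

K_d ≈ 0.120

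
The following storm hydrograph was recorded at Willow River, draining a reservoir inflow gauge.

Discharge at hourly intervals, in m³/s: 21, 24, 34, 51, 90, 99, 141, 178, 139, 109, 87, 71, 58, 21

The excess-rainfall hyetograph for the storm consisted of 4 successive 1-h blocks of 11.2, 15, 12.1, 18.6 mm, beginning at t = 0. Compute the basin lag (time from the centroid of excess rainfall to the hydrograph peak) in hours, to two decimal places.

Centroid of excess rainfall: t_c = Σ P_i·t̄_i / ΣP_i = 2.1696 h (block centres at 0.5, 1.5, 2.5, 3.5 h).
Hydrograph peak occurs at t = 7 h, so basin lag t_L = 7 − 2.1696 = 4.83 h.

t_L ≈ 4.83 h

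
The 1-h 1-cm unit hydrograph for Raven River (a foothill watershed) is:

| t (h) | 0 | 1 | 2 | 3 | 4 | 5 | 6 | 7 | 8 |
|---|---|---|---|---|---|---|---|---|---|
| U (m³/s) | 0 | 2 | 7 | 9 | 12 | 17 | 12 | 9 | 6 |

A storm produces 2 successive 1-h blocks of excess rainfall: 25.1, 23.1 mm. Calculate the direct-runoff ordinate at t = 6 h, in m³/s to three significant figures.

Q ≈ 69.4 m³/s

By discrete convolution, Q_j = Σ (P_i / 10 mm) · U_{j−i}.
At t = 6 h (j=6): Q = (25.1/10)·12 + (23.1/10)·17 = 69.4 m³/s.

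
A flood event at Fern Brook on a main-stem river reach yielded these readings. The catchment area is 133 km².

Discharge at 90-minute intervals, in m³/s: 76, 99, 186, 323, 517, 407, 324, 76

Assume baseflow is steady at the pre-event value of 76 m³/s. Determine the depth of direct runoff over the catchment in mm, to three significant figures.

Direct runoff: 0.0, 23.0, 110.0, 247.0, 441.0, 331.0, 248.0, 0.0 m³/s; ΣQ_DR = 1400 m³/s.
V = ΣQ_DR · Δt = 1400 × 5400 s = 7.560 × 10^6 m³.
Over A = 133 km², depth = V / A = 56.8 mm.

d ≈ 56.8 mm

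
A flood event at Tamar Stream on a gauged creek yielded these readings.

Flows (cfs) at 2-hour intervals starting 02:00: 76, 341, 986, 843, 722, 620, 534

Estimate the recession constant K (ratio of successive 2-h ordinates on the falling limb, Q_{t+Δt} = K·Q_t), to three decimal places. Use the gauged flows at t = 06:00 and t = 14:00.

K ≈ 0.858

Using the recession-limb readings at t = 06:00 and t = 14:00: Q falls from 986 to 534 cfs over 4 intervals.
K = (Q₂/Q₁)^(1/4) = (534/986)^(1/4) = 0.858.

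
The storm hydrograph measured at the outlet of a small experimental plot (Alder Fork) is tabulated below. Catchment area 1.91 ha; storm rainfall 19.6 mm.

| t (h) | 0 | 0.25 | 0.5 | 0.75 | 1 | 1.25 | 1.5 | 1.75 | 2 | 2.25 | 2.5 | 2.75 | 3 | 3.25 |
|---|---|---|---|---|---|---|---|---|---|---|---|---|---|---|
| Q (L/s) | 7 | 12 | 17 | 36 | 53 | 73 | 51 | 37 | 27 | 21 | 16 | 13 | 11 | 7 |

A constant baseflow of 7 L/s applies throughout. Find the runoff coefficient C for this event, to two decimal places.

ΣQ_DR = 283.0 L/s; V = ΣQ_DR·Δt = 2.547 × 10^5 L.
Runoff depth d = V / A = 13.34 mm.
C = d / P = 13.34 / 19.6 = 0.68.

C ≈ 0.68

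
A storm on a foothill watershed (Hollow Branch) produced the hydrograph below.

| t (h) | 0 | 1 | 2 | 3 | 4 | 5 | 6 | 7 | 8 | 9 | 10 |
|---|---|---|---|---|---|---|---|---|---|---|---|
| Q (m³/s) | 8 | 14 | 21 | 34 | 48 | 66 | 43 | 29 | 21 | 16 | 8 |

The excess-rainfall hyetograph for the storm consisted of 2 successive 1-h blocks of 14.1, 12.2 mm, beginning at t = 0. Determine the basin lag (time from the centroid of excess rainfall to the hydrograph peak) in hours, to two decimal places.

t_L ≈ 4.04 h

Centroid of excess rainfall: t_c = Σ P_i·t̄_i / ΣP_i = 0.9639 h (block centres at 0.5, 1.5 h).
Hydrograph peak occurs at t = 5 h, so basin lag t_L = 5 − 0.9639 = 4.04 h.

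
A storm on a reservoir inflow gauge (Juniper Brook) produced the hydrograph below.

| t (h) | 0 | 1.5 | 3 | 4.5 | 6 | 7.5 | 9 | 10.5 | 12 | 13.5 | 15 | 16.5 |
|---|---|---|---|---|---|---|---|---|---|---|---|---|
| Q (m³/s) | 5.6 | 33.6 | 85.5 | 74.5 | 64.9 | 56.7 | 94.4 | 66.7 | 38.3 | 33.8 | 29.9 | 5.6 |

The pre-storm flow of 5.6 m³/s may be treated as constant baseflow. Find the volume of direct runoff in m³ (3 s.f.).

V ≈ 2.82 × 10^6 m³

Direct-runoff ordinates (Q − Q_b): 0.0, 28.0, 79.9, 68.9, 59.3, 51.1, 88.8, 61.1, 32.7, 28.2, 24.3, 0.0 m³/s.
ΣQ_DR = 522.3 m³/s.
With Δt = 1.5 h = 5400 s, V = ΣQ_DR · Δt = 522.3 × 5400 = 2.82 × 10^6 m³.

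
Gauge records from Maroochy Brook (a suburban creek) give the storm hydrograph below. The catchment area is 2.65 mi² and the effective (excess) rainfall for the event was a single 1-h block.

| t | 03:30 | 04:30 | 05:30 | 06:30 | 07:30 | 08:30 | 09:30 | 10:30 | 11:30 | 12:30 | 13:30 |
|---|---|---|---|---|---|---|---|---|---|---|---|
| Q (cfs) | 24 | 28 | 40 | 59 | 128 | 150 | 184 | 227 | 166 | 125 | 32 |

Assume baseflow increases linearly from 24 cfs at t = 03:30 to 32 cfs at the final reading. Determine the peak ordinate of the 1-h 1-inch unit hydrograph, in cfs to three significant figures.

Direct runoff: 0.00, 3.20, 14.40, 32.60, 100.80, 122.00, 155.20, 197.40, 135.60, 93.80, 0.00 cfs; ΣQ_DR = 855.0 cfs, peak = 197.40 cfs.
Runoff depth d = ΣQ_DR·Δt / A = 855.0 × 3600 / (2.65 mi²) = 0.5000 in.
The 1-inch UH is the DRH scaled by (1 in)/d, so U_p = 197.40 × 1/0.5000 = 395 cfs.

U_p ≈ 395 cfs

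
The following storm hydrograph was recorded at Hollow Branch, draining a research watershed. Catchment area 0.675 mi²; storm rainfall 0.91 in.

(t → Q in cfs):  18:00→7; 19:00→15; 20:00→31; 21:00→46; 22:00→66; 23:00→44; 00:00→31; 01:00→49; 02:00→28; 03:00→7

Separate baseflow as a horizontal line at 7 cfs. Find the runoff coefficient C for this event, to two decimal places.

ΣQ_DR = 254.0 cfs; V = ΣQ_DR·Δt = 9.144 × 10^5 ft³.
Runoff depth d = V / A = 0.5831 in.
C = d / P = 0.5831 / 0.91 = 0.64.

C ≈ 0.64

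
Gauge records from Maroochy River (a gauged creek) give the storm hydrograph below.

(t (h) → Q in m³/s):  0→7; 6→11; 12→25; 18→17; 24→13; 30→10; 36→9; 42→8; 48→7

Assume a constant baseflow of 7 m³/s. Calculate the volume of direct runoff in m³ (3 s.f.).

Direct-runoff ordinates (Q − Q_b): 0.0, 4.0, 18.0, 10.0, 6.0, 3.0, 2.0, 1.0, 0.0 m³/s.
ΣQ_DR = 44.00 m³/s.
With Δt = 6 h = 21600 s, V = ΣQ_DR · Δt = 44.00 × 21600 = 9.50 × 10^5 m³.

V ≈ 9.50 × 10^5 m³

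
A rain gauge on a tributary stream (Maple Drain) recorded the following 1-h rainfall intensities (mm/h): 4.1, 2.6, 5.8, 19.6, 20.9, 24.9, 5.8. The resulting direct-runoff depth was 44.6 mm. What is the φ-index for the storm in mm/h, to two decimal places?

Only the 3 blocks with intensity above φ contribute runoff: 19.6, 20.9, 24.9 mm/h.
Σ(I−φ)·Δt = d  ⇒  (19.6+20.9+24.9 − 3φ)·1 = 44.6
φ = (65.40 − 44.6/1) / 3 = 6.93 mm/h.

φ ≈ 6.93 mm/h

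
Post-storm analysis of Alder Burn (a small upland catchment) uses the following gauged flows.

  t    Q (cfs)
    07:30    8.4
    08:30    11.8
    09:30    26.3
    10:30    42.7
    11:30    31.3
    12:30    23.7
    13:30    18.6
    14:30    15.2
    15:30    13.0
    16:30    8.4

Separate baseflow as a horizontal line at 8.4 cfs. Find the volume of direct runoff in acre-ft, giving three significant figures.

Direct-runoff ordinates (Q − Q_b): 0.0, 3.4, 17.9, 34.3, 22.9, 15.3, 10.2, 6.8, 4.6, 0.0 cfs.
ΣQ_DR = 115.4 cfs.
With Δt = 1 h = 3600 s, V = ΣQ_DR · Δt = 115.4 × 3600 = 4.15 × 10^5 ft³ = 9.54 acre-ft.

V ≈ 9.54 acre-ft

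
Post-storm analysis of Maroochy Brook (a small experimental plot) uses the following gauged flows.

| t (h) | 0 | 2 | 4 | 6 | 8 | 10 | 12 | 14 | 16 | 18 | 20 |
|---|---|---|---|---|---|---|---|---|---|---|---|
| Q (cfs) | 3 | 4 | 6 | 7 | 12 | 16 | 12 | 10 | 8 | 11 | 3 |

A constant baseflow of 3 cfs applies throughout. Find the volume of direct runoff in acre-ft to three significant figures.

V ≈ 9.75 acre-ft

Direct-runoff ordinates (Q − Q_b): 0.0, 1.0, 3.0, 4.0, 9.0, 13.0, 9.0, 7.0, 5.0, 8.0, 0.0 cfs.
ΣQ_DR = 59.00 cfs.
With Δt = 2 h = 7200 s, V = ΣQ_DR · Δt = 59.00 × 7200 = 4.25 × 10^5 ft³ = 9.75 acre-ft.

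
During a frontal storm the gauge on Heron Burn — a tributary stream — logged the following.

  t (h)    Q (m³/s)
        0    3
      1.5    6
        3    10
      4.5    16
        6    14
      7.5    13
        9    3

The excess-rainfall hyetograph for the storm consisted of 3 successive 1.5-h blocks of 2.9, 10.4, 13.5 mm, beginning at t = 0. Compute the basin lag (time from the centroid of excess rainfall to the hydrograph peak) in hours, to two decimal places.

Centroid of excess rainfall: t_c = Σ P_i·t̄_i / ΣP_i = 2.8433 h (block centres at 0.75, 2.25, 3.75 h).
Hydrograph peak occurs at t = 4.5 h, so basin lag t_L = 4.5 − 2.8433 = 1.66 h.

t_L ≈ 1.66 h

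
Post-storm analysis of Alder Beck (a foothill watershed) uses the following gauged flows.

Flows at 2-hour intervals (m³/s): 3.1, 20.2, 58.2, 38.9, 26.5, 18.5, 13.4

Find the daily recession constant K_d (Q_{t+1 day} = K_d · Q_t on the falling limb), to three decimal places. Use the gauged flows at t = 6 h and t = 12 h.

K_d ≈ 0.014

Between t = 6 h and t = 12 h the flow falls from 38.9 to 13.4 m³/s over 3×2 h = 6 h.
Per-interval ratio K = (13.4/38.9)^(1/3) = 0.7010; K_d = K^(24/2) = 0.014.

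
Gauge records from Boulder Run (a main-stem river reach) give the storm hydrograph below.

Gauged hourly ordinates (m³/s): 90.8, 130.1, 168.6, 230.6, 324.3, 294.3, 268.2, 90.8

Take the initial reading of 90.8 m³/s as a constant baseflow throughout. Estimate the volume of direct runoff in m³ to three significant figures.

Direct-runoff ordinates (Q − Q_b): 0.0, 39.3, 77.8, 139.8, 233.5, 203.5, 177.4, 0.0 m³/s.
ΣQ_DR = 871.3 m³/s.
With Δt = 1 h = 3600 s, V = ΣQ_DR · Δt = 871.3 × 3600 = 3.14 × 10^6 m³.

V ≈ 3.14 × 10^6 m³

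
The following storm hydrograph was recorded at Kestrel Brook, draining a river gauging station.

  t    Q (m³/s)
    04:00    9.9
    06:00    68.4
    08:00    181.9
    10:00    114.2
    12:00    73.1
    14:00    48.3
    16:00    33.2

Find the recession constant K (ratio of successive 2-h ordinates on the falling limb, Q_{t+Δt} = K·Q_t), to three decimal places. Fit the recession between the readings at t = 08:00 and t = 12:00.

K ≈ 0.634

Using the recession-limb readings at t = 08:00 and t = 12:00: Q falls from 181.9 to 73.1 m³/s over 2 intervals.
K = (Q₂/Q₁)^(1/2) = (73.1/181.9)^(1/2) = 0.634.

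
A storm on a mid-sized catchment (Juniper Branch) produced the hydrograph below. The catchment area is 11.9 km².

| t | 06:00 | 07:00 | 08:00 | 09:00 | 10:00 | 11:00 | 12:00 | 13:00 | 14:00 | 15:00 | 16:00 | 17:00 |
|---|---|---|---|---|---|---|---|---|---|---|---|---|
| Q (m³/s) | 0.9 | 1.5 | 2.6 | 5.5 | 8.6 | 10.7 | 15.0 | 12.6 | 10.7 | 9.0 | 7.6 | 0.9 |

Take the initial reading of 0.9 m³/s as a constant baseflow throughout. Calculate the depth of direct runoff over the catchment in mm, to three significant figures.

d ≈ 22.6 mm

Direct runoff: 0.0, 0.6, 1.7, 4.6, 7.7, 9.8, 14.1, 11.7, 9.8, 8.1, 6.7, 0.0 m³/s; ΣQ_DR = 74.80 m³/s.
V = ΣQ_DR · Δt = 74.80 × 3600 s = 2.693 × 10^5 m³.
Over A = 11.9 km², depth = V / A = 22.6 mm.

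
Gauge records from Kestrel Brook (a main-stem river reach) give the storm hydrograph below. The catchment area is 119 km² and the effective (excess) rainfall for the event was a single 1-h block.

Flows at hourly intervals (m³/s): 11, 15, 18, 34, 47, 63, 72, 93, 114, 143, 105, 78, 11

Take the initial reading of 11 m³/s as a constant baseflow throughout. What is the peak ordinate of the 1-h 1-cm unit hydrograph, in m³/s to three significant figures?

U_p ≈ 66.0 m³/s

Direct runoff: 0.0, 4.0, 7.0, 23.0, 36.0, 52.0, 61.0, 82.0, 103.0, 132.0, 94.0, 67.0, 0.0 m³/s; ΣQ_DR = 661.0 m³/s, peak = 132.0 m³/s.
Runoff depth d = ΣQ_DR·Δt / A = 661.0 × 3600 / (119 km²) = 20.00 mm.
The 1-cm UH is the DRH scaled by (10 mm)/d, so U_p = 132.0 × 10/20.00 = 66.0 m³/s.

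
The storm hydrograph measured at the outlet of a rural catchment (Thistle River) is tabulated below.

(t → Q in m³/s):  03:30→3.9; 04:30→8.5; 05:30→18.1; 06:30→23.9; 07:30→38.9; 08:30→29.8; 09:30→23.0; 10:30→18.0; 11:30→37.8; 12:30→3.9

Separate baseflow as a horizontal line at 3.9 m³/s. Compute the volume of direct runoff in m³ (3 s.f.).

V ≈ 6.00 × 10^5 m³

Direct-runoff ordinates (Q − Q_b): 0.0, 4.6, 14.2, 20.0, 35.0, 25.9, 19.1, 14.1, 33.9, 0.0 m³/s.
ΣQ_DR = 166.8 m³/s.
With Δt = 1 h = 3600 s, V = ΣQ_DR · Δt = 166.8 × 3600 = 6.00 × 10^5 m³.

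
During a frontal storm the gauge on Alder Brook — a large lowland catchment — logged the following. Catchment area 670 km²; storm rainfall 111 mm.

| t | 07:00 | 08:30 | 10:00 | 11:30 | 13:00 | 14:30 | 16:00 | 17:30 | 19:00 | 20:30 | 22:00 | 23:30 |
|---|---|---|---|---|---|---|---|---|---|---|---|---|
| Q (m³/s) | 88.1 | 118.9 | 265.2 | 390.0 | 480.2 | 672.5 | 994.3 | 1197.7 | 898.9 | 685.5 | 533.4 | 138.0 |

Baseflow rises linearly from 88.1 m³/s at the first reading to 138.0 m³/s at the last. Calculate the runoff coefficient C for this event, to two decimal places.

C ≈ 0.37

ΣQ_DR = 5106 m³/s; V = ΣQ_DR·Δt = 2.757 × 10^7 m³.
Runoff depth d = V / A = 41.15 mm.
C = d / P = 41.15 / 111 = 0.37.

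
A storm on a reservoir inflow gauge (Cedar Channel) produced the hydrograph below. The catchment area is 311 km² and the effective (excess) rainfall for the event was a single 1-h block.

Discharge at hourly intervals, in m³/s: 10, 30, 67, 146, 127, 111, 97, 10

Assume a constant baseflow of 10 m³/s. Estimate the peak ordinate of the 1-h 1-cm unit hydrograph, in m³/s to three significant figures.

Direct runoff: 0.0, 20.0, 57.0, 136.0, 117.0, 101.0, 87.0, 0.0 m³/s; ΣQ_DR = 518.0 m³/s, peak = 136.0 m³/s.
Runoff depth d = ΣQ_DR·Δt / A = 518.0 × 3600 / (311 km²) = 5.996 mm.
The 1-cm UH is the DRH scaled by (10 mm)/d, so U_p = 136.0 × 10/5.996 = 227 m³/s.

U_p ≈ 227 m³/s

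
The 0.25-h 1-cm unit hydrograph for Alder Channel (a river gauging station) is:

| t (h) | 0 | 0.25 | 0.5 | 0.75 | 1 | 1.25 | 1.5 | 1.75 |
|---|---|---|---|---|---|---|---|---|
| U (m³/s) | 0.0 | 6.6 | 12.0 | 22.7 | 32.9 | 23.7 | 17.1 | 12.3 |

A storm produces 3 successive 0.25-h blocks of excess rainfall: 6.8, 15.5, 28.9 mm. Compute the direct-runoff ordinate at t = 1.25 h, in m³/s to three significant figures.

Q ≈ 133 m³/s

By discrete convolution, Q_j = Σ (P_i / 10 mm) · U_{j−i}.
At t = 1.25 h (j=5): Q = (6.8/10)·23.7 + (15.5/10)·32.9 + (28.9/10)·22.7 = 133 m³/s.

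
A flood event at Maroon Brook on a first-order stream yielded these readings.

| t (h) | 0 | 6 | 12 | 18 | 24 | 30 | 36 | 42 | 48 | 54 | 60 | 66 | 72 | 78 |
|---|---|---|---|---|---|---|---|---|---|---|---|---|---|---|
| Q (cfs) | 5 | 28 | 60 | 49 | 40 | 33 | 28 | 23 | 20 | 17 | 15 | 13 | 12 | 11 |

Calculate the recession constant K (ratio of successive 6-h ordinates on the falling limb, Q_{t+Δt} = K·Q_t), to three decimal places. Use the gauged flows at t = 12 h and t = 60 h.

Using the recession-limb readings at t = 12 h and t = 60 h: Q falls from 60 to 15 cfs over 8 intervals.
K = (Q₂/Q₁)^(1/8) = (15/60)^(1/8) = 0.841.

K ≈ 0.841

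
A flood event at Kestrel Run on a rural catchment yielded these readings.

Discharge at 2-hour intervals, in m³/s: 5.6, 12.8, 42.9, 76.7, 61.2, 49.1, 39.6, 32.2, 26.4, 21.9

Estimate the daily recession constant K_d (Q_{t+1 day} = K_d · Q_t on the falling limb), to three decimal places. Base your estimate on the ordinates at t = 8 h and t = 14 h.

K_d ≈ 0.077

Between t = 8 h and t = 14 h the flow falls from 61.2 to 32.2 m³/s over 3×2 h = 6 h.
Per-interval ratio K = (32.2/61.2)^(1/3) = 0.8073; K_d = K^(24/2) = 0.077.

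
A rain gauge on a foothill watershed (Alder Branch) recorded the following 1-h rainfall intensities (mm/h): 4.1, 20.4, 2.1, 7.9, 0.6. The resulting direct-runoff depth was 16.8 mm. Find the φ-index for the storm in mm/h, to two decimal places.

φ ≈ 5.75 mm/h

Only the 2 blocks with intensity above φ contribute runoff: 20.4, 7.9 mm/h.
Σ(I−φ)·Δt = d  ⇒  (20.4+7.9 − 2φ)·1 = 16.8
φ = (28.30 − 16.8/1) / 2 = 5.75 mm/h.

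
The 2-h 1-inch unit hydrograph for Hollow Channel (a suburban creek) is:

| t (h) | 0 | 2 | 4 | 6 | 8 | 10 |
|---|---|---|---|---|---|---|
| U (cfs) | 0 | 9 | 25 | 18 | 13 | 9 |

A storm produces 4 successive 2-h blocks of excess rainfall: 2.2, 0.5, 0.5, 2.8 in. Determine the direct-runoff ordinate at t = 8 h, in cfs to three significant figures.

By discrete convolution, Q_j = Σ (P_i / 1 in) · U_{j−i}.
At t = 8 h (j=4): Q = (2.2/1)·13 + (0.5/1)·18 + (0.5/1)·25 + (2.8/1)·9 = 75.3 cfs.

Q ≈ 75.3 cfs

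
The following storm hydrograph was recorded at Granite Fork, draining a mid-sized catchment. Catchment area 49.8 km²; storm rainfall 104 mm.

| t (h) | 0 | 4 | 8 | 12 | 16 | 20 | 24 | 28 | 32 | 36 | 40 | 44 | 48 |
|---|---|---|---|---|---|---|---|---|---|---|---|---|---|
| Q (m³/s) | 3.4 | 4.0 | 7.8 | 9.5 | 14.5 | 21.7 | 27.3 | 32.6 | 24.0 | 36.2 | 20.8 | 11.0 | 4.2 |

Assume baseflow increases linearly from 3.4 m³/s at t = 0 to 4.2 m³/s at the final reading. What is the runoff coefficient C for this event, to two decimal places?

ΣQ_DR = 167.6 m³/s; V = ΣQ_DR·Δt = 2.413 × 10^6 m³.
Runoff depth d = V / A = 48.46 mm.
C = d / P = 48.46 / 104 = 0.47.

C ≈ 0.47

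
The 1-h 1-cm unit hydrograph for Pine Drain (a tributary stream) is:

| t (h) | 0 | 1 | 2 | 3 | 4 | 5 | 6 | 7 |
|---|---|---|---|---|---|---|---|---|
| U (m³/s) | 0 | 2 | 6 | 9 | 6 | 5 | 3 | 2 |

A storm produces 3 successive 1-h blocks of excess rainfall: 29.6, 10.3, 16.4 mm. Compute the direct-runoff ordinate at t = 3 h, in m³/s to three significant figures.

By discrete convolution, Q_j = Σ (P_i / 10 mm) · U_{j−i}.
At t = 3 h (j=3): Q = (29.6/10)·9 + (10.3/10)·6 + (16.4/10)·2 = 36.1 m³/s.

Q ≈ 36.1 m³/s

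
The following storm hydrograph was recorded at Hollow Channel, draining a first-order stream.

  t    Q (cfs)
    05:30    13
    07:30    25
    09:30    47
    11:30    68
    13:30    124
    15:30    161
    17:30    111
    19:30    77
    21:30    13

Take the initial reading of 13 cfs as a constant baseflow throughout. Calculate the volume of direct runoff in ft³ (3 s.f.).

V ≈ 3.76 × 10^6 ft³

Direct-runoff ordinates (Q − Q_b): 0.0, 12.0, 34.0, 55.0, 111.0, 148.0, 98.0, 64.0, 0.0 cfs.
ΣQ_DR = 522.0 cfs.
With Δt = 2 h = 7200 s, V = ΣQ_DR · Δt = 522.0 × 7200 = 3.76 × 10^6 ft³.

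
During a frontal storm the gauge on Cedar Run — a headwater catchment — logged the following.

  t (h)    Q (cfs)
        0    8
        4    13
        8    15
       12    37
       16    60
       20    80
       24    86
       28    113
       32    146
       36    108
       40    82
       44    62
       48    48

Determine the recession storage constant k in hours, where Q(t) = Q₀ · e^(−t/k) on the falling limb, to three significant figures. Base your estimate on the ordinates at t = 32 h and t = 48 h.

On the falling limb, Q drops from 146 to 48 cfs between t = 32 h and t = 48 h (Δt = 16 h).
k = −Δt / ln(Q₂/Q₁) = −16 / ln(48/146) = 14.4 h.

k ≈ 14.4 h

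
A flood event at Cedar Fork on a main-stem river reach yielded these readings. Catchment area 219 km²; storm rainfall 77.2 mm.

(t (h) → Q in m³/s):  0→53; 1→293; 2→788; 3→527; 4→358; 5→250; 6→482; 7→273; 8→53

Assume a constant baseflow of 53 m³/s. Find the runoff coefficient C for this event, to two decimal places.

C ≈ 0.55

ΣQ_DR = 2600 m³/s; V = ΣQ_DR·Δt = 9.360 × 10^6 m³.
Runoff depth d = V / A = 42.74 mm.
C = d / P = 42.74 / 77.2 = 0.55.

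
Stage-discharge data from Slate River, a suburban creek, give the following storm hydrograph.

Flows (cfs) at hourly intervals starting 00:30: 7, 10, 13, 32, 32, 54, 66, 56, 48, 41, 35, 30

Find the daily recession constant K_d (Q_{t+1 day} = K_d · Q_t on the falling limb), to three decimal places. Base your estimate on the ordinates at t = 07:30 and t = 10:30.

Between t = 07:30 and t = 10:30 the flow falls from 56 to 35 cfs over 3×1 h = 3 h.
Per-interval ratio K = (35/56)^(1/3) = 0.8550; K_d = K^(24/1) = 0.023.

K_d ≈ 0.023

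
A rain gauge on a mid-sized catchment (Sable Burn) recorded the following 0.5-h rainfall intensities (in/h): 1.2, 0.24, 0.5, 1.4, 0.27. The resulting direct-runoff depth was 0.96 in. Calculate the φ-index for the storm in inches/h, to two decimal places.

φ ≈ 0.39 in/h

Only the 3 blocks with intensity above φ contribute runoff: 1.2, 0.5, 1.4 in/h.
Σ(I−φ)·Δt = d  ⇒  (1.2+0.5+1.4 − 3φ)·0.5 = 0.96
φ = (3.100 − 0.96/0.5) / 3 = 0.39 in/h.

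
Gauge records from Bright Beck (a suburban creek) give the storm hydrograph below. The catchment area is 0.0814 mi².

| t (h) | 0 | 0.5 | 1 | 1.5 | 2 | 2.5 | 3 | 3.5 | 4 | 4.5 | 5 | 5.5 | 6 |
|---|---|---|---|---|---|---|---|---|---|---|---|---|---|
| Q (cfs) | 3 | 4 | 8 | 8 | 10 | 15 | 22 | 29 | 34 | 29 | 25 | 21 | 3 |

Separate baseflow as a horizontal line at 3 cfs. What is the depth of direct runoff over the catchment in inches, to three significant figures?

Direct runoff: 0.0, 1.0, 5.0, 5.0, 7.0, 12.0, 19.0, 26.0, 31.0, 26.0, 22.0, 18.0, 0.0 cfs; ΣQ_DR = 172.0 cfs.
V = ΣQ_DR · Δt = 172.0 × 1800 s = 3.096 × 10^5 ft³.
Over A = 0.0814 mi², depth = V / A = 1.64 in.

d ≈ 1.64 in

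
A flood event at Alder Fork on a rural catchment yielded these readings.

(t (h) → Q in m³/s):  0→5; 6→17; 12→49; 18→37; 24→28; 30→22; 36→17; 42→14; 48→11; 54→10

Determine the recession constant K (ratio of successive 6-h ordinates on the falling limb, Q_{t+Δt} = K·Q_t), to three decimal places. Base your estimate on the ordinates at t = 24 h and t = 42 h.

Using the recession-limb readings at t = 24 h and t = 42 h: Q falls from 28 to 14 m³/s over 3 intervals.
K = (Q₂/Q₁)^(1/3) = (14/28)^(1/3) = 0.794.

K ≈ 0.794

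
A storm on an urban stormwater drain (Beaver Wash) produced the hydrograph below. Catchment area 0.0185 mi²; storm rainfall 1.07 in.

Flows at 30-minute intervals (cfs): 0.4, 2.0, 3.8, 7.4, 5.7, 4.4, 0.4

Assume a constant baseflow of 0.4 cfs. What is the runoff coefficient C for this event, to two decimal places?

ΣQ_DR = 21.30 cfs; V = ΣQ_DR·Δt = 38340 ft³.
Runoff depth d = V / A = 0.8921 in.
C = d / P = 0.8921 / 1.07 = 0.83.

C ≈ 0.83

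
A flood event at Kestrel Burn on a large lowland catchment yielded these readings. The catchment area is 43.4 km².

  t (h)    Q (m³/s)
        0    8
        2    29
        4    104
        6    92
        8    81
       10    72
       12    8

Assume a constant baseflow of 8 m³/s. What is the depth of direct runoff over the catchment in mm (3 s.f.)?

Direct runoff: 0.0, 21.0, 96.0, 84.0, 73.0, 64.0, 0.0 m³/s; ΣQ_DR = 338.0 m³/s.
V = ΣQ_DR · Δt = 338.0 × 7200 s = 2.434 × 10^6 m³.
Over A = 43.4 km², depth = V / A = 56.1 mm.

d ≈ 56.1 mm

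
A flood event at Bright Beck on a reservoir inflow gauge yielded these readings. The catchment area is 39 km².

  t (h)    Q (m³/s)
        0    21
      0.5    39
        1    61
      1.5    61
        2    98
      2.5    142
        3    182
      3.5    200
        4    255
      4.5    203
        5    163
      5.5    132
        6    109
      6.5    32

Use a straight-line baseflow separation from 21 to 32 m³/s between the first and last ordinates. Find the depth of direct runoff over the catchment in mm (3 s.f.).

d ≈ 61.2 mm

Direct runoff: 0.00, 17.15, 38.31, 37.46, 73.62, 116.77, 155.92, 173.08, 227.23, 174.38, 133.54, 101.69, 77.85, 0.00 m³/s; ΣQ_DR = 1327 m³/s.
V = ΣQ_DR · Δt = 1327 × 1800 s = 2.389 × 10^6 m³.
Over A = 39 km², depth = V / A = 61.2 mm.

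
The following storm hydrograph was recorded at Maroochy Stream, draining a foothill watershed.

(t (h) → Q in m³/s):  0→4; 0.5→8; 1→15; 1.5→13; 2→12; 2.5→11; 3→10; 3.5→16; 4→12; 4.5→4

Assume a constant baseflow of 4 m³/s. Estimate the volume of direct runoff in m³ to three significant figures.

Direct-runoff ordinates (Q − Q_b): 0.0, 4.0, 11.0, 9.0, 8.0, 7.0, 6.0, 12.0, 8.0, 0.0 m³/s.
ΣQ_DR = 65.00 m³/s.
With Δt = 0.5 h = 1800 s, V = ΣQ_DR · Δt = 65.00 × 1800 = 1.17 × 10^5 m³.

V ≈ 1.17 × 10^5 m³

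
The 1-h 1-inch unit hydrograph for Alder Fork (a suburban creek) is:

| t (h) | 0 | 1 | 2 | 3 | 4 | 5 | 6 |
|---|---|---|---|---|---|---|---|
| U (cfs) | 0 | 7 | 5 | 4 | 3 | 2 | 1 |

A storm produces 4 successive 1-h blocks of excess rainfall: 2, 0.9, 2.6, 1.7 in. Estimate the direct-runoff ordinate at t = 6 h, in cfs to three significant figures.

Q ≈ 18.4 cfs

By discrete convolution, Q_j = Σ (P_i / 1 in) · U_{j−i}.
At t = 6 h (j=6): Q = (2/1)·1 + (0.9/1)·2 + (2.6/1)·3 + (1.7/1)·4 = 18.4 cfs.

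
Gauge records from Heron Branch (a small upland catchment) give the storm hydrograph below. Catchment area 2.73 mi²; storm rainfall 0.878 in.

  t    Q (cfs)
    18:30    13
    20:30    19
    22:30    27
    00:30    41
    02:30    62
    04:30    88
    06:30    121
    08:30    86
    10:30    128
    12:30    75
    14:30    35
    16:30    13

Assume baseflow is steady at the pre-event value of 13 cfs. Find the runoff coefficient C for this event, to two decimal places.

ΣQ_DR = 552.0 cfs; V = ΣQ_DR·Δt = 3.974 × 10^6 ft³.
Runoff depth d = V / A = 0.6266 in.
C = d / P = 0.6266 / 0.878 = 0.71.

C ≈ 0.71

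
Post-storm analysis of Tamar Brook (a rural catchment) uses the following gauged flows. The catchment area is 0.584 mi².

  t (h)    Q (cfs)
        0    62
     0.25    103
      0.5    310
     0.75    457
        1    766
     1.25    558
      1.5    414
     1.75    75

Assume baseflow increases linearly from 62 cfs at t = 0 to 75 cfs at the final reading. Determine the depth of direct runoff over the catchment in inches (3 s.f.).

d ≈ 1.46 in

Direct runoff: 0.00, 39.14, 244.29, 389.43, 696.57, 486.71, 340.86, 0.00 cfs; ΣQ_DR = 2197 cfs.
V = ΣQ_DR · Δt = 2197 × 900 s = 1.977 × 10^6 ft³.
Over A = 0.584 mi², depth = V / A = 1.46 in.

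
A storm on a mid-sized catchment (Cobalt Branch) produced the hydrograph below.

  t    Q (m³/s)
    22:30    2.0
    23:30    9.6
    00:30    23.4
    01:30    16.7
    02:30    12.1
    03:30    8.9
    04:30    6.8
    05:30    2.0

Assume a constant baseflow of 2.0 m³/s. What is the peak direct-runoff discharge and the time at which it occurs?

Subtracting baseflow gives direct-runoff ordinates: 0.0, 7.6, 21.4, 14.7, 10.1, 6.9, 4.8, 0.0 m³/s.
The maximum is 21.4 m³/s, occurring at the reading for t = 00:30.

Q_p = 21.4 m³/s at t = 00:30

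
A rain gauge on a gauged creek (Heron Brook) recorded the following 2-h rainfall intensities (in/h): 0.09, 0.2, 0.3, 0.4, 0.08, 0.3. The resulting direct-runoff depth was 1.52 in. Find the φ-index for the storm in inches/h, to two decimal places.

Only the 4 blocks with intensity above φ contribute runoff: 0.2, 0.3, 0.4, 0.3 in/h.
Σ(I−φ)·Δt = d  ⇒  (0.2+0.3+0.4+0.3 − 4φ)·2 = 1.52
φ = (1.200 − 1.52/2) / 4 = 0.11 in/h.

φ ≈ 0.11 in/h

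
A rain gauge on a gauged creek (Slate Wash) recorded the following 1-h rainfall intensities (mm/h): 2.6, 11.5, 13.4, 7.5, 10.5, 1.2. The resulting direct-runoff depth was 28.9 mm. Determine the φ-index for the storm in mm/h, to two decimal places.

φ ≈ 3.50 mm/h

Only the 4 blocks with intensity above φ contribute runoff: 11.5, 13.4, 7.5, 10.5 mm/h.
Σ(I−φ)·Δt = d  ⇒  (11.5+13.4+7.5+10.5 − 4φ)·1 = 28.9
φ = (42.90 − 28.9/1) / 4 = 3.50 mm/h.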